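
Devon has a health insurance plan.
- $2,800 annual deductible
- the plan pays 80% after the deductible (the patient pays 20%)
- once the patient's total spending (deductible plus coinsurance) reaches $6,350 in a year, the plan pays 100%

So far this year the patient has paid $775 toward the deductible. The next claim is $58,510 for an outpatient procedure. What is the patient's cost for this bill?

$5,575

$775 of the $2,800 deductible is already met, leaving $2,025.
After the $2,025 deductible portion, $58,510 − $2,025 = $56,485 is subject to coinsurance.
20% of $56,485 = $11,297 falls to the patient.
So the patient owes $2,025 + $11,297 = $13,322 before any cap.
That would bring total out-of-pocket to $14,097, past the $6,350 cap. The patient is capped at $6,350 − $775 = $5,575 on this claim.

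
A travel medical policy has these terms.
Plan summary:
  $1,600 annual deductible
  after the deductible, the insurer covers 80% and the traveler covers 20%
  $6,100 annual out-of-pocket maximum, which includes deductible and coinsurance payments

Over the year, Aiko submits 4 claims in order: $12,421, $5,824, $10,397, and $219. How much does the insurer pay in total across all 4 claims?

$22,761

Claim 1 — $12,421: $1,600 finishes the deductible; $10,821 goes to coinsurance; 20% of $10,821 = $2,164.20. Cost to traveler: $3,764.20. OOP to date $3,764.20. Plan pays $12,421 − $3,764.20 = $8,656.80.
Claim 2 — $5,824: deductible already satisfied, so traveler's share is 20% × $5,824 = $1,164.80. Traveler owes $1,164.80 (running OOP $4,929). Plan pays $5,824 − $1,164.80 = $4,659.20.
Claim 3 — $10,397: deductible already satisfied, so traveler's share is 20% × $10,397 = $2,079.40. OOP would hit $7,008.40 > $6,100, so the cap limits the traveler to $6,100 − $4,929 = $1,171. Insurer: $10,397 − $1,171 = $9,226.
Claim 4 — $219: deductible met; 20% of $219 = $43.80. Adding that to $6,100 gives $6,143.80, past the $6,100 cap; traveler pays only $6,100 − $6,100 = $0. Plan pays $219 − $0 = $219.
Insurer total: $8,656.80 + $4,659.20 + $9,226 + $219 = $22,761.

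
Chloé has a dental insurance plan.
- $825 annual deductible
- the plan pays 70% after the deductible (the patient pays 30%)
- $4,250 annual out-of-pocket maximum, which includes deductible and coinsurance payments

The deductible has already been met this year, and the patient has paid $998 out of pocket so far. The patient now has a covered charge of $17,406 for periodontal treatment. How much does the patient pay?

With the deductible met, the entire $17,406 is subject to coinsurance.
30% of $17,406 = $5,221.80 falls to the patient.
Adding $5,221.80 to the $998 already spent would give $6,219.80, which exceeds the $4,250 cap; the patient pays just $4,250 − $998 = $3,252.

$3,252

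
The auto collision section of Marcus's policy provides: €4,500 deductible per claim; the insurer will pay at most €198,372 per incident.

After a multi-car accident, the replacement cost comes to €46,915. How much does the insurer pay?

After the deductible, €46,915 − €4,500 = €42,415 remains.
That's under the €198,372 cap, so the insurer reimburses the full €42,415.

€42,415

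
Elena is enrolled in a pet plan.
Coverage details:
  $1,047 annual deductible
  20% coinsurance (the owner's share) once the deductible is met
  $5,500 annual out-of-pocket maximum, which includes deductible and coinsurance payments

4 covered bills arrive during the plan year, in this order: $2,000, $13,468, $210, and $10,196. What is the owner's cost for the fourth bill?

Bill 1, $2,000: deductible takes $1,047, $953 remains; owner's 20% is $190.60. Cost to owner: $1,237.60. OOP to date $1,237.60.
Bill 2, $13,468: deductible already satisfied, so owner's share is 20% × $13,468 = $2,693.60. Owner owes $2,693.60 (running OOP $3,931.20).
Bill 3, $210: deductible met; 20% of $210 = $42. Owner owes $42 (running OOP $3,973.20).
Bill 4, $10,196: deductible met; 20% of $10,196 = $2,039.20. OOP would hit $6,012.40 > $5,500, so the cap limits the owner to $5,500 − $3,973.20 = $1,526.80.

$1,526.80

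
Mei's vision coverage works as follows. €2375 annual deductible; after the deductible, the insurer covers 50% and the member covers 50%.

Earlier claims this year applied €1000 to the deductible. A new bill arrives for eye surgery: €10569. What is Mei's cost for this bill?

€5972

€1000 of the €2375 deductible is already met, leaving €1375.
The remaining €9194 (= €10569 − €1375) moves to coinsurance.
Coinsurance: €9194 × 50% = €4597.
That puts the member's cost at €1375 + €4597 = €5972.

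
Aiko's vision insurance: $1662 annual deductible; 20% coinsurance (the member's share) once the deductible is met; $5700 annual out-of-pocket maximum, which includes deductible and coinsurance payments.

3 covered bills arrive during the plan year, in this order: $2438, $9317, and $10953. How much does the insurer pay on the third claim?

$8933.60

Bill 1, $2438: deductible takes $1662, $776 remains; member's 20% is $155.20. Member owes $1817.20 (running OOP $1817.20). Insurer: $2438 − $1817.20 = $620.80.
Bill 2, $9317: deductible met; 20% of $9317 = $1863.40. Cost to member: $1863.40. OOP to date $3680.60. Insurer: $9317 − $1863.40 = $7453.60.
Bill 3, $10953: deductible met; 20% of $10953 = $2190.60. That would push OOP to $5871.20, over the $5700 cap, so member pays $5700 − $3680.60 = $2019.40. Plan pays $10953 − $2019.40 = $8933.60.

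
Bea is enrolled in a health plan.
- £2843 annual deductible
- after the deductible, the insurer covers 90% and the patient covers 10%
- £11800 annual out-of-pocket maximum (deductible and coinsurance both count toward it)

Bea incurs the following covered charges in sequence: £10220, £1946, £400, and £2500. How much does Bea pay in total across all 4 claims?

£4065.30

Claim 1 — £10220: £2843 finishes the deductible; £7377 goes to coinsurance; 10% of £7377 = £737.70. Patient pays £3580.70; OOP now £3580.70.
Claim 2 — £1946: 10% coinsurance on £1946 = £194.60. Patient owes £194.60 (running OOP £3775.30).
Claim 3 — £400: deductible met; 10% of £400 = £40. Cost to patient: £40. OOP to date £3815.30.
Claim 4 — £2500: 10% coinsurance on £2500 = £250. Cost to patient: £250. OOP to date £4065.30.
Summing the patient's payments: £3580.70 + £194.60 + £40 + £250 = £4065.30.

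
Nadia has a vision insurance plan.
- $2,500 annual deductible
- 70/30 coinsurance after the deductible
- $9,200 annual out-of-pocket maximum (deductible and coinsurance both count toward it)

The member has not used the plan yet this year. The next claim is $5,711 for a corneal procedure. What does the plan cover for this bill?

The full $2,500 deductible is still open; $2,500 of this bill applies to it.
That leaves $5,711 − $2,500 = $3,211 for coinsurance.
Member's 30% share of $3,211 is $963.30.
So the member owes $2,500 + $963.30 = $3,463.30 before any cap.
Cumulative spending $0 + $3,463.30 = $3,463.30 stays under the $9,200 maximum.
The insurer covers the remainder: $5,711 − $3,463.30 = $2,247.70.

$2,247.70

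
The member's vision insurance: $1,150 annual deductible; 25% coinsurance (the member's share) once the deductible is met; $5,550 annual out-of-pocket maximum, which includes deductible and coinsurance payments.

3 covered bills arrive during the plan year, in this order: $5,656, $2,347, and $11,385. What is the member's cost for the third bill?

$2,686.75

Bill 1, $5,656: deductible takes $1,150, $4,506 remains; member's 25% is $1,126.50. Member owes $2,276.50 (running OOP $2,276.50).
Bill 2, $2,347: deductible already satisfied, so member's share is 25% × $2,347 = $586.75. Member owes $586.75 (running OOP $2,863.25).
Bill 3, $11,385: deductible met; 25% of $11,385 = $2,846.25. That would push OOP to $5,709.50, over the $5,550 cap, so member pays $5,550 − $2,863.25 = $2,686.75.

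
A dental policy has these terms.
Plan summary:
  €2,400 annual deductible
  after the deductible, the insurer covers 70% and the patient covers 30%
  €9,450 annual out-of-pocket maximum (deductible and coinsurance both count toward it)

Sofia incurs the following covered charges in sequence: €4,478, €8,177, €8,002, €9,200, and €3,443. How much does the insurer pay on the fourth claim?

Bill 1, €4,478: €2,400 finishes the deductible; €2,078 goes to coinsurance; patient's 30% is €623.40. Patient pays €3,023.40; OOP now €3,023.40. Plan pays €4,478 − €3,023.40 = €1,454.60.
Bill 2, €8,177: deductible met; 30% of €8,177 = €2,453.10. Patient owes €2,453.10 (running OOP €5,476.50). Plan pays €8,177 − €2,453.10 = €5,723.90.
Bill 3, €8,002: 30% coinsurance on €8,002 = €2,400.60. Patient pays €2,400.60; OOP now €7,877.10. Plan pays €8,002 − €2,400.60 = €5,601.40.
Bill 4, €9,200: 30% coinsurance on €9,200 = €2,760. That would push OOP to €10,637.10, over the €9,450 cap, so patient pays €9,450 − €7,877.10 = €1,572.90. Insurer: €9,200 − €1,572.90 = €7,627.10.

€7,627.10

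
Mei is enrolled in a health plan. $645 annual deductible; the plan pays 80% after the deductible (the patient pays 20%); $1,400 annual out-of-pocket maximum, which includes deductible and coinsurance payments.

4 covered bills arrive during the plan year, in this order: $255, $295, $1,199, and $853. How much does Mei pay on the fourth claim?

Bill 1, $255: all of it applies to the deductible. Cost to patient: $255. OOP to date $255.
Bill 2, $295: fully absorbed by the deductible. Patient pays $295; OOP now $550.
Bill 3, $1,199: deductible takes $95, $1,104 remains; patient's 20% is $220.80. Cost to patient: $315.80. OOP to date $865.80.
Bill 4, $853: 20% coinsurance on $853 = $170.60. Patient pays $170.60; OOP now $1,036.40.

$170.60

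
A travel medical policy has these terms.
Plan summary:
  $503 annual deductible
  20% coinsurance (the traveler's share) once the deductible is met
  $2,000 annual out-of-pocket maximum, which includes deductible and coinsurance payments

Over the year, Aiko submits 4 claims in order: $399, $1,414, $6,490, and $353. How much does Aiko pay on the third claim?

$1,235

Claim 1 ($399): all of it applies to the deductible. Traveler owes $399 (running OOP $399).
Claim 2 ($1,414): $104 to deductible, leaving $1,310; traveler's 20% is $262. Traveler owes $366 (running OOP $765).
Claim 3 ($6,490): deductible already satisfied, so traveler's share is 20% × $6,490 = $1,298. OOP would hit $2,063 > $2,000, so the cap limits the traveler to $2,000 − $765 = $1,235.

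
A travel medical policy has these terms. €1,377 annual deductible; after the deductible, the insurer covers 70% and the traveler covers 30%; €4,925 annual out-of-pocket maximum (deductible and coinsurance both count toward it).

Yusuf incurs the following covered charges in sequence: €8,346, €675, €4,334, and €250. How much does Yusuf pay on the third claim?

€1,254.80

#1 (€8,346): €1,377 to deductible, leaving €6,969; coinsurance €6,969 × 30% = €2,090.70. Cost to traveler: €3,467.70. OOP to date €3,467.70.
#2 (€675): 30% coinsurance on €675 = €202.50. Traveler owes €202.50 (running OOP €3,670.20).
#3 (€4,334): deductible already satisfied, so traveler's share is 30% × €4,334 = €1,300.20. Adding that to €3,670.20 gives €4,970.40, past the €4,925 cap; traveler pays only €4,925 − €3,670.20 = €1,254.80.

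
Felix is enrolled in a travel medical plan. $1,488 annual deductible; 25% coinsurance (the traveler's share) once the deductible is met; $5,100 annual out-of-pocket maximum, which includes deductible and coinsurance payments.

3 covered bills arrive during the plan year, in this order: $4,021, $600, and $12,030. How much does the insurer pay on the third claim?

#1 ($4,021): $1,488 to deductible, leaving $2,533; traveler's 25% is $633.25. Traveler pays $2,121.25; OOP now $2,121.25. Insurer: $4,021 − $2,121.25 = $1,899.75.
#2 ($600): deductible already satisfied, so traveler's share is 25% × $600 = $150. Traveler owes $150 (running OOP $2,271.25). Plan pays $600 − $150 = $450.
#3 ($12,030): 25% coinsurance on $12,030 = $3,007.50. That would push OOP to $5,278.75, over the $5,100 cap, so traveler pays $5,100 − $2,271.25 = $2,828.75. Plan pays $12,030 − $2,828.75 = $9,201.25.

$9,201.25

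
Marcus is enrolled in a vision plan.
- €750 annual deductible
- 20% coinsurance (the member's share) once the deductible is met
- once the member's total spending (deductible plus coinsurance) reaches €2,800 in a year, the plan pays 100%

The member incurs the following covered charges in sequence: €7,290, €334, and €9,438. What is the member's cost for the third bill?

#1 (€7,290): €750 finishes the deductible; €6,540 goes to coinsurance; member's 20% is €1,308. Member pays €2,058; OOP now €2,058.
#2 (€334): 20% coinsurance on €334 = €66.80. Member pays €66.80; OOP now €2,124.80.
#3 (€9,438): deductible already satisfied, so member's share is 20% × €9,438 = €1,887.60. Adding that to €2,124.80 gives €4,012.40, past the €2,800 cap; member pays only €2,800 − €2,124.80 = €675.20.

€675.20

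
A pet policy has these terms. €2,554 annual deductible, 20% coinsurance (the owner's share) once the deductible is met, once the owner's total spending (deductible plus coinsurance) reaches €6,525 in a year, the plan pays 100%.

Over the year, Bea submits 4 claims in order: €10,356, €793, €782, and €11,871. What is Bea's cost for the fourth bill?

€2,095.60

Claim 1 (€10,356): €2,554 to deductible, leaving €7,802; coinsurance €7,802 × 20% = €1,560.40. Owner pays €4,114.40; OOP now €4,114.40.
Claim 2 (€793): deductible met; 20% of €793 = €158.60. Cost to owner: €158.60. OOP to date €4,273.
Claim 3 (€782): deductible met; 20% of €782 = €156.40. Owner pays €156.40; OOP now €4,429.40.
Claim 4 (€11,871): deductible met; 20% of €11,871 = €2,374.20. Adding that to €4,429.40 gives €6,803.60, past the €6,525 cap; owner pays only €6,525 − €4,429.40 = €2,095.60.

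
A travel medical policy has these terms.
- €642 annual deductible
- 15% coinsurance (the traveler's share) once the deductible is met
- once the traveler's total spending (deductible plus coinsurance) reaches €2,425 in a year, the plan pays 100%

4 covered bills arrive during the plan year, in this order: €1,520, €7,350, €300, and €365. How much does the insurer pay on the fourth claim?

Claim 1 (€1,520): €642 to deductible, leaving €878; 15% of €878 = €131.70. Traveler pays €773.70; OOP now €773.70. Insurer: €1,520 − €773.70 = €746.30.
Claim 2 (€7,350): deductible already satisfied, so traveler's share is 15% × €7,350 = €1,102.50. Traveler owes €1,102.50 (running OOP €1,876.20). Insurer: €7,350 − €1,102.50 = €6,247.50.
Claim 3 (€300): 15% coinsurance on €300 = €45. Cost to traveler: €45. OOP to date €1,921.20. Plan pays €300 − €45 = €255.
Claim 4 (€365): deductible met; 15% of €365 = €54.75. Cost to traveler: €54.75. OOP to date €1,975.95. Insurer: €365 − €54.75 = €310.25.

€310.25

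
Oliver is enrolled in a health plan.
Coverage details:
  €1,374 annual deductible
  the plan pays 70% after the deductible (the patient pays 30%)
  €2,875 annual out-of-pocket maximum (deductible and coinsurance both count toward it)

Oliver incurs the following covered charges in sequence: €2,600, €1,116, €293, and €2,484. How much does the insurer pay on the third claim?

€205.10

#1 (€2,600): €1,374 to deductible, leaving €1,226; coinsurance €1,226 × 30% = €367.80. Patient owes €1,741.80 (running OOP €1,741.80). Insurer: €2,600 − €1,741.80 = €858.20.
#2 (€1,116): deductible met; 30% of €1,116 = €334.80. Cost to patient: €334.80. OOP to date €2,076.60. Insurer: €1,116 − €334.80 = €781.20.
#3 (€293): deductible already satisfied, so patient's share is 30% × €293 = €87.90. Patient pays €87.90; OOP now €2,164.50. Insurer: €293 − €87.90 = €205.10.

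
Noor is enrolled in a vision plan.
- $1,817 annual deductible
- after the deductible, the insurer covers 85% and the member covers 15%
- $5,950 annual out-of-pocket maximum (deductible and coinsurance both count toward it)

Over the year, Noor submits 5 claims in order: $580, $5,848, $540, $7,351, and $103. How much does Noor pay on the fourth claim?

Claim 1 ($580): all of it applies to the deductible. Cost to member: $580. OOP to date $580.
Claim 2 ($5,848): $1,237 finishes the deductible; $4,611 goes to coinsurance; 15% of $4,611 = $691.65. Member pays $1,928.65; OOP now $2,508.65.
Claim 3 ($540): 15% coinsurance on $540 = $81. Member owes $81 (running OOP $2,589.65).
Claim 4 ($7,351): deductible already satisfied, so member's share is 15% × $7,351 = $1,102.65. Member owes $1,102.65 (running OOP $3,692.30).

$1,102.65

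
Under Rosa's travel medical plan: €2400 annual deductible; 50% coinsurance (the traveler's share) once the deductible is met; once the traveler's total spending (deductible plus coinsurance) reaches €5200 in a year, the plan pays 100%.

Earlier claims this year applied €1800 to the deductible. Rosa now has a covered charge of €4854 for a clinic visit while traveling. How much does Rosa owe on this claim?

€2727

Remaining deductible: €2400 − €1800 = €600.
The remaining €4254 (= €4854 − €600) moves to coinsurance.
Coinsurance: €4254 × 50% = €2127.
That puts the traveler's cost at €600 + €2127 = €2727 before any cap.
Cumulative spending €1800 + €2727 = €4527 stays under the €5200 maximum.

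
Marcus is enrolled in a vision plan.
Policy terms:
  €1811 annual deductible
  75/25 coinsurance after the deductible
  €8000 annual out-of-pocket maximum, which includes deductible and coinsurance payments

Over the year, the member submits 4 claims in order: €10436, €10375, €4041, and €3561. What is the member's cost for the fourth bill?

€428.75

#1 (€10436): €1811 to deductible, leaving €8625; coinsurance €8625 × 25% = €2156.25. Member owes €3967.25 (running OOP €3967.25).
#2 (€10375): deductible met; 25% of €10375 = €2593.75. Member owes €2593.75 (running OOP €6561).
#3 (€4041): deductible already satisfied, so member's share is 25% × €4041 = €1010.25. Cost to member: €1010.25. OOP to date €7571.25.
#4 (€3561): deductible already satisfied, so member's share is 25% × €3561 = €890.25. That would push OOP to €8461.50, over the €8000 cap, so member pays €8000 − €7571.25 = €428.75.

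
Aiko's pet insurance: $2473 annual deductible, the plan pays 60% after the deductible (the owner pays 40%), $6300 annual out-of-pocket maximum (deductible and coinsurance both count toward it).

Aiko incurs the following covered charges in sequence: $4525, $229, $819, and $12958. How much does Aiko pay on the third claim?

$327.60

Claim 1 — $4525: $2473 to deductible, leaving $2052; owner's 40% is $820.80. Owner pays $3293.80; OOP now $3293.80.
Claim 2 — $229: deductible met; 40% of $229 = $91.60. Owner owes $91.60 (running OOP $3385.40).
Claim 3 — $819: deductible already satisfied, so owner's share is 40% × $819 = $327.60. Owner pays $327.60; OOP now $3713.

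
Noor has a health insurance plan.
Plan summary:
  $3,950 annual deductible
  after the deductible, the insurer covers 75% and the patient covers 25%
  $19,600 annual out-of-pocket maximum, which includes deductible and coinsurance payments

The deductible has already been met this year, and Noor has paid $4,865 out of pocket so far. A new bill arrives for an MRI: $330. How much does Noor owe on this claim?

$82.50

With the deductible met, the entire $330 is subject to coinsurance.
Patient's 25% share of $330 is $82.50.
Cumulative spending $4,865 + $82.50 = $4,947.50 stays under the $19,600 maximum.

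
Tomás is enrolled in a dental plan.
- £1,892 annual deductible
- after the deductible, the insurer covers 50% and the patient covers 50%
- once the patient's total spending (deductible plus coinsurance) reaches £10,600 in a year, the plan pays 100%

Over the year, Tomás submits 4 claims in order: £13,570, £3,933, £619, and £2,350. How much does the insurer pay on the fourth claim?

£1,757

Claim 1 (£13,570): £1,892 finishes the deductible; £11,678 goes to coinsurance; coinsurance £11,678 × 50% = £5,839. Cost to patient: £7,731. OOP to date £7,731. Plan pays £13,570 − £7,731 = £5,839.
Claim 2 (£3,933): deductible met; 50% of £3,933 = £1,966.50. Cost to patient: £1,966.50. OOP to date £9,697.50. Insurer: £3,933 − £1,966.50 = £1,966.50.
Claim 3 (£619): deductible already satisfied, so patient's share is 50% × £619 = £309.50. Cost to patient: £309.50. OOP to date £10,007. Insurer: £619 − £309.50 = £309.50.
Claim 4 (£2,350): deductible already satisfied, so patient's share is 50% × £2,350 = £1,175. OOP would hit £11,182 > £10,600, so the cap limits the patient to £10,600 − £10,007 = £593. Plan pays £2,350 − £593 = £1,757.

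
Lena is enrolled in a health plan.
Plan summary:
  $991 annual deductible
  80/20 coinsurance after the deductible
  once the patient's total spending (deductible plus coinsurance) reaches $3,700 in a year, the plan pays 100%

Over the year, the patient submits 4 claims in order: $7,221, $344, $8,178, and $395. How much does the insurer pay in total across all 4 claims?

$12,438

Bill 1, $7,221: $991 finishes the deductible; $6,230 goes to coinsurance; coinsurance $6,230 × 20% = $1,246. Patient pays $2,237; OOP now $2,237. Insurer: $7,221 − $2,237 = $4,984.
Bill 2, $344: deductible met; 20% of $344 = $68.80. Patient owes $68.80 (running OOP $2,305.80). Plan pays $344 − $68.80 = $275.20.
Bill 3, $8,178: deductible already satisfied, so patient's share is 20% × $8,178 = $1,635.60. Adding that to $2,305.80 gives $3,941.40, past the $3,700 cap; patient pays only $3,700 − $2,305.80 = $1,394.20. Plan pays $8,178 − $1,394.20 = $6,783.80.
Bill 4, $395: deductible met; 20% of $395 = $79. Adding that to $3,700 gives $3,779, past the $3,700 cap; patient pays only $3,700 − $3,700 = $0. Plan pays $395 − $0 = $395.
Insurer total: $4,984 + $275.20 + $6,783.80 + $395 = $12,438.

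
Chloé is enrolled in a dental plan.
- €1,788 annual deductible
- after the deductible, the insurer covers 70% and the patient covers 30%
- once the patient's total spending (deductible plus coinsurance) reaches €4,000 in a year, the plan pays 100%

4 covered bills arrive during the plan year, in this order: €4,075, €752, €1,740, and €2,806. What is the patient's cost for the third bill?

Claim 1 (€4,075): €1,788 finishes the deductible; €2,287 goes to coinsurance; patient's 30% is €686.10. Patient pays €2,474.10; OOP now €2,474.10.
Claim 2 (€752): deductible met; 30% of €752 = €225.60. Patient pays €225.60; OOP now €2,699.70.
Claim 3 (€1,740): deductible already satisfied, so patient's share is 30% × €1,740 = €522. Patient owes €522 (running OOP €3,221.70).

€522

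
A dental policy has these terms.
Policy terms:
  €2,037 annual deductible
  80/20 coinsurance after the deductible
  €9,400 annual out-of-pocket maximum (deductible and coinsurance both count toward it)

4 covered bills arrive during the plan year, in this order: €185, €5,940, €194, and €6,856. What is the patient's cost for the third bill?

Bill 1, €185: entire amount goes to the deductible. Patient owes €185 (running OOP €185).
Bill 2, €5,940: deductible takes €1,852, €4,088 remains; 20% of €4,088 = €817.60. Patient pays €2,669.60; OOP now €2,854.60.
Bill 3, €194: 20% coinsurance on €194 = €38.80. Cost to patient: €38.80. OOP to date €2,893.40.

€38.80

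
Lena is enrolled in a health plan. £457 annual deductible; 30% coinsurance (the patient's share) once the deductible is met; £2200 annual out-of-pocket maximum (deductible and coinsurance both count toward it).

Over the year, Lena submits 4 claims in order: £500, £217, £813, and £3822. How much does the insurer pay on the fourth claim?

£2675.40

Bill 1, £500: deductible takes £457, £43 remains; coinsurance £43 × 30% = £12.90. Patient pays £469.90; OOP now £469.90. Insurer: £500 − £469.90 = £30.10.
Bill 2, £217: deductible already satisfied, so patient's share is 30% × £217 = £65.10. Patient owes £65.10 (running OOP £535). Plan pays £217 − £65.10 = £151.90.
Bill 3, £813: 30% coinsurance on £813 = £243.90. Cost to patient: £243.90. OOP to date £778.90. Insurer: £813 − £243.90 = £569.10.
Bill 4, £3822: 30% coinsurance on £3822 = £1146.60. Cost to patient: £1146.60. OOP to date £1925.50. Plan pays £3822 − £1146.60 = £2675.40.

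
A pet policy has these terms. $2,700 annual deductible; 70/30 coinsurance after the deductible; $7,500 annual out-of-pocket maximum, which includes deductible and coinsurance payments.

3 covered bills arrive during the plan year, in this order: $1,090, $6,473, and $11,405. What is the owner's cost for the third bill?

$3,341.10

Bill 1, $1,090: entire amount goes to the deductible. Cost to owner: $1,090. OOP to date $1,090.
Bill 2, $6,473: deductible takes $1,610, $4,863 remains; coinsurance $4,863 × 30% = $1,458.90. Owner pays $3,068.90; OOP now $4,158.90.
Bill 3, $11,405: deductible met; 30% of $11,405 = $3,421.50. That would push OOP to $7,580.40, over the $7,500 cap, so owner pays $7,500 − $4,158.90 = $3,341.10.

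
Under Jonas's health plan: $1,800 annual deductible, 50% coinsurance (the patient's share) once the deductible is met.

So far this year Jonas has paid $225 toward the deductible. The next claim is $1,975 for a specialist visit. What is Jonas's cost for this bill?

Deductible still to meet: $1,800 − $225 = $1,575.
The remaining $400 (= $1,975 − $1,575) moves to coinsurance.
Patient's 50% share of $400 is $200.
So the patient owes $1,575 + $200 = $1,775.

$1,775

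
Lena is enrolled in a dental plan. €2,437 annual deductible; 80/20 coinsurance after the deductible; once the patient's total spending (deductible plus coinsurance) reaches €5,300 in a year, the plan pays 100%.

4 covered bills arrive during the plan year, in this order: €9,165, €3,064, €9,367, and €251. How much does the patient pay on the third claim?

Claim 1 (€9,165): deductible takes €2,437, €6,728 remains; 20% of €6,728 = €1,345.60. Cost to patient: €3,782.60. OOP to date €3,782.60.
Claim 2 (€3,064): 20% coinsurance on €3,064 = €612.80. Patient pays €612.80; OOP now €4,395.40.
Claim 3 (€9,367): deductible already satisfied, so patient's share is 20% × €9,367 = €1,873.40. Adding that to €4,395.40 gives €6,268.80, past the €5,300 cap; patient pays only €5,300 − €4,395.40 = €904.60.

€904.60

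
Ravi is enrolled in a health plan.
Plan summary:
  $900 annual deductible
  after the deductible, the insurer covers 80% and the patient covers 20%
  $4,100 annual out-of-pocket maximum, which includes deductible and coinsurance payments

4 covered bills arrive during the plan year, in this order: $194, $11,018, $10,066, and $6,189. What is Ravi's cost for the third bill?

Claim 1 ($194): fully absorbed by the deductible. Patient owes $194 (running OOP $194).
Claim 2 ($11,018): $706 to deductible, leaving $10,312; coinsurance $10,312 × 20% = $2,062.40. Patient pays $2,768.40; OOP now $2,962.40.
Claim 3 ($10,066): deductible met; 20% of $10,066 = $2,013.20. OOP would hit $4,975.60 > $4,100, so the cap limits the patient to $4,100 − $2,962.40 = $1,137.60.

$1,137.60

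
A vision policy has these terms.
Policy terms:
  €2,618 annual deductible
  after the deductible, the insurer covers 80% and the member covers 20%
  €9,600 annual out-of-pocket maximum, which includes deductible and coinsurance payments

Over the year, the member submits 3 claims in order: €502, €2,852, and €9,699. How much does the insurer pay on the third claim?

#1 (€502): all of it applies to the deductible. Member pays €502; OOP now €502. Plan pays €502 − €502 = €0.
#2 (€2,852): €2,116 finishes the deductible; €736 goes to coinsurance; member's 20% is €147.20. Member owes €2,263.20 (running OOP €2,765.20). Insurer: €2,852 − €2,263.20 = €588.80.
#3 (€9,699): deductible already satisfied, so member's share is 20% × €9,699 = €1,939.80. Cost to member: €1,939.80. OOP to date €4,705. Plan pays €9,699 − €1,939.80 = €7,759.20.

€7,759.20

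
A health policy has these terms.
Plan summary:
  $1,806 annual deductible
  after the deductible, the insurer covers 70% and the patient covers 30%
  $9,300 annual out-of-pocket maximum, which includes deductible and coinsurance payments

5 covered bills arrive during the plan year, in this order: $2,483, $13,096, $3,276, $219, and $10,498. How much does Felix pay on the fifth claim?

$2,313.60

Claim 1 — $2,483: $1,806 finishes the deductible; $677 goes to coinsurance; patient's 30% is $203.10. Patient pays $2,009.10; OOP now $2,009.10.
Claim 2 — $13,096: deductible met; 30% of $13,096 = $3,928.80. Patient pays $3,928.80; OOP now $5,937.90.
Claim 3 — $3,276: deductible already satisfied, so patient's share is 30% × $3,276 = $982.80. Cost to patient: $982.80. OOP to date $6,920.70.
Claim 4 — $219: deductible already satisfied, so patient's share is 30% × $219 = $65.70. Cost to patient: $65.70. OOP to date $6,986.40.
Claim 5 — $10,498: deductible met; 30% of $10,498 = $3,149.40. That would push OOP to $10,135.80, over the $9,300 cap, so patient pays $9,300 − $6,986.40 = $2,313.60.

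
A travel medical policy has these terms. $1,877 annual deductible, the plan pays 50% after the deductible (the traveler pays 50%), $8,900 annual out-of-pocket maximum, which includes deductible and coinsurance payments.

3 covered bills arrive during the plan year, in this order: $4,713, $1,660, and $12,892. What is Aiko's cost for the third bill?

Claim 1 — $4,713: $1,877 finishes the deductible; $2,836 goes to coinsurance; coinsurance $2,836 × 50% = $1,418. Traveler pays $3,295; OOP now $3,295.
Claim 2 — $1,660: deductible already satisfied, so traveler's share is 50% × $1,660 = $830. Cost to traveler: $830. OOP to date $4,125.
Claim 3 — $12,892: deductible met; 50% of $12,892 = $6,446. Adding that to $4,125 gives $10,571, past the $8,900 cap; traveler pays only $8,900 − $4,125 = $4,775.

$4,775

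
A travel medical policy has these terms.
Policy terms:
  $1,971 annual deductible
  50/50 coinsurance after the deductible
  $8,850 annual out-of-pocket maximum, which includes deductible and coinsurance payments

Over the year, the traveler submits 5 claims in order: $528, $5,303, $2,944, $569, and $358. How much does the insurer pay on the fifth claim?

#1 ($528): entire amount goes to the deductible. Traveler pays $528; OOP now $528. Insurer: $528 − $528 = $0.
#2 ($5,303): $1,443 finishes the deductible; $3,860 goes to coinsurance; coinsurance $3,860 × 50% = $1,930. Traveler owes $3,373 (running OOP $3,901). Plan pays $5,303 − $3,373 = $1,930.
#3 ($2,944): 50% coinsurance on $2,944 = $1,472. Cost to traveler: $1,472. OOP to date $5,373. Insurer: $2,944 − $1,472 = $1,472.
#4 ($569): deductible already satisfied, so traveler's share is 50% × $569 = $284.50. Cost to traveler: $284.50. OOP to date $5,657.50. Insurer: $569 − $284.50 = $284.50.
#5 ($358): deductible met; 50% of $358 = $179. Traveler pays $179; OOP now $5,836.50. Insurer: $358 − $179 = $179.

$179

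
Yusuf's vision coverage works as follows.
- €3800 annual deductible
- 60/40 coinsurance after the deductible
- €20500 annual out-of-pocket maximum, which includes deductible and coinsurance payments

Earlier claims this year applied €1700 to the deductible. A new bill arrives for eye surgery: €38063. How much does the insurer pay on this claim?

Deductible still to meet: €3800 − €1700 = €2100.
That leaves €38063 − €2100 = €35963 for coinsurance.
40% of €35963 = €14385.20 falls to the member.
Member responsibility before any cap: €2100 + €14385.20 = €16485.20.
Cumulative spending €1700 + €16485.20 = €18185.20 stays under the €20500 maximum.
The plan picks up €38063 − €16485.20 = €21577.80.

€21577.80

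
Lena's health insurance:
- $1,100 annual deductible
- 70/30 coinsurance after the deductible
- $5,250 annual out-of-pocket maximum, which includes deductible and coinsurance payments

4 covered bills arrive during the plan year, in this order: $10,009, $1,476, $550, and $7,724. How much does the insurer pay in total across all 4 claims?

$14,509

Bill 1, $10,009: $1,100 finishes the deductible; $8,909 goes to coinsurance; patient's 30% is $2,672.70. Cost to patient: $3,772.70. OOP to date $3,772.70. Plan pays $10,009 − $3,772.70 = $6,236.30.
Bill 2, $1,476: 30% coinsurance on $1,476 = $442.80. Patient pays $442.80; OOP now $4,215.50. Insurer: $1,476 − $442.80 = $1,033.20.
Bill 3, $550: deductible already satisfied, so patient's share is 30% × $550 = $165. Cost to patient: $165. OOP to date $4,380.50. Insurer: $550 − $165 = $385.
Bill 4, $7,724: deductible met; 30% of $7,724 = $2,317.20. Adding that to $4,380.50 gives $6,697.70, past the $5,250 cap; patient pays only $5,250 − $4,380.50 = $869.50. Insurer: $7,724 − $869.50 = $6,854.50.
Insurer total = bills − patient's total = $19,759 − $5,250 = $14,509.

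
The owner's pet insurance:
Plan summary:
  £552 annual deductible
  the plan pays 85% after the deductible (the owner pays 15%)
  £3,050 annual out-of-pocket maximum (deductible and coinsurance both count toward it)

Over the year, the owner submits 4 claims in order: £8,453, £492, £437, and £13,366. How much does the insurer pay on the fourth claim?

£12,192.50

Claim 1 (£8,453): £552 to deductible, leaving £7,901; 15% of £7,901 = £1,185.15. Cost to owner: £1,737.15. OOP to date £1,737.15. Insurer: £8,453 − £1,737.15 = £6,715.85.
Claim 2 (£492): 15% coinsurance on £492 = £73.80. Owner pays £73.80; OOP now £1,810.95. Insurer: £492 − £73.80 = £418.20.
Claim 3 (£437): 15% coinsurance on £437 = £65.55. Owner owes £65.55 (running OOP £1,876.50). Plan pays £437 − £65.55 = £371.45.
Claim 4 (£13,366): 15% coinsurance on £13,366 = £2,004.90. OOP would hit £3,881.40 > £3,050, so the cap limits the owner to £3,050 − £1,876.50 = £1,173.50. Plan pays £13,366 − £1,173.50 = £12,192.50.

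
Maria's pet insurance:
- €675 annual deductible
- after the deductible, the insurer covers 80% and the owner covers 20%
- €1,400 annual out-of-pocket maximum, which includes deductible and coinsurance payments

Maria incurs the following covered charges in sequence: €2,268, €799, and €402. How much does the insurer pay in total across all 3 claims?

€2,235.20

#1 (€2,268): deductible takes €675, €1,593 remains; 20% of €1,593 = €318.60. Owner owes €993.60 (running OOP €993.60). Plan pays €2,268 − €993.60 = €1,274.40.
#2 (€799): deductible met; 20% of €799 = €159.80. Cost to owner: €159.80. OOP to date €1,153.40. Plan pays €799 − €159.80 = €639.20.
#3 (€402): 20% coinsurance on €402 = €80.40. Owner pays €80.40; OOP now €1,233.80. Insurer: €402 − €80.40 = €321.60.
Insurer total: €1,274.40 + €639.20 + €321.60 = €2,235.20.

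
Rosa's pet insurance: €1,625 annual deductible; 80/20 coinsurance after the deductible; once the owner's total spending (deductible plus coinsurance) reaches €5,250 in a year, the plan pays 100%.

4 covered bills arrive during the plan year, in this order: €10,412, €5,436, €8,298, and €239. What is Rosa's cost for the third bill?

#1 (€10,412): deductible takes €1,625, €8,787 remains; owner's 20% is €1,757.40. Owner pays €3,382.40; OOP now €3,382.40.
#2 (€5,436): deductible already satisfied, so owner's share is 20% × €5,436 = €1,087.20. Owner pays €1,087.20; OOP now €4,469.60.
#3 (€8,298): 20% coinsurance on €8,298 = €1,659.60. OOP would hit €6,129.20 > €5,250, so the cap limits the owner to €5,250 − €4,469.60 = €780.40.

€780.40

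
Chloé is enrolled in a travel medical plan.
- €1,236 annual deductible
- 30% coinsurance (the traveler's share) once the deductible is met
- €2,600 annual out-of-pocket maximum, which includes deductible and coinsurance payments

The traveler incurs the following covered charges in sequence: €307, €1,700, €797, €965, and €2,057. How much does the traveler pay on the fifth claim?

€604.10

Bill 1, €307: entire amount goes to the deductible. Traveler pays €307; OOP now €307.
Bill 2, €1,700: deductible takes €929, €771 remains; coinsurance €771 × 30% = €231.30. Cost to traveler: €1,160.30. OOP to date €1,467.30.
Bill 3, €797: 30% coinsurance on €797 = €239.10. Traveler pays €239.10; OOP now €1,706.40.
Bill 4, €965: 30% coinsurance on €965 = €289.50. Traveler pays €289.50; OOP now €1,995.90.
Bill 5, €2,057: deductible already satisfied, so traveler's share is 30% × €2,057 = €617.10. That would push OOP to €2,613, over the €2,600 cap, so traveler pays €2,600 − €1,995.90 = €604.10.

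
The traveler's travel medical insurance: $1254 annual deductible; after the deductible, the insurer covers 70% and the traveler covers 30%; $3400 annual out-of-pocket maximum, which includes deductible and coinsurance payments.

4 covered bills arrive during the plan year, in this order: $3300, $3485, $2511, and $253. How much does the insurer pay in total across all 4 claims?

$6149

Claim 1 ($3300): deductible takes $1254, $2046 remains; traveler's 30% is $613.80. Cost to traveler: $1867.80. OOP to date $1867.80. Plan pays $3300 − $1867.80 = $1432.20.
Claim 2 ($3485): deductible met; 30% of $3485 = $1045.50. Cost to traveler: $1045.50. OOP to date $2913.30. Plan pays $3485 − $1045.50 = $2439.50.
Claim 3 ($2511): deductible already satisfied, so traveler's share is 30% × $2511 = $753.30. That would push OOP to $3666.60, over the $3400 cap, so traveler pays $3400 − $2913.30 = $486.70. Plan pays $2511 − $486.70 = $2024.30.
Claim 4 ($253): 30% coinsurance on $253 = $75.90. Adding that to $3400 gives $3475.90, past the $3400 cap; traveler pays only $3400 − $3400 = $0. Plan pays $253 − $0 = $253.
Insurer total = bills − traveler's total = $9549 − $3400 = $6149.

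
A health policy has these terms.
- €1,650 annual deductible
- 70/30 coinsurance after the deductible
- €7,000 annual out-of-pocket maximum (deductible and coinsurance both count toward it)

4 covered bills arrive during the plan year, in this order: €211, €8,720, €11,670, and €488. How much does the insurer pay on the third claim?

Claim 1 — €211: all of it applies to the deductible. Patient pays €211; OOP now €211. Plan pays €211 − €211 = €0.
Claim 2 — €8,720: deductible takes €1,439, €7,281 remains; coinsurance €7,281 × 30% = €2,184.30. Cost to patient: €3,623.30. OOP to date €3,834.30. Plan pays €8,720 − €3,623.30 = €5,096.70.
Claim 3 — €11,670: deductible already satisfied, so patient's share is 30% × €11,670 = €3,501. OOP would hit €7,335.30 > €7,000, so the cap limits the patient to €7,000 − €3,834.30 = €3,165.70. Plan pays €11,670 − €3,165.70 = €8,504.30.

€8,504.30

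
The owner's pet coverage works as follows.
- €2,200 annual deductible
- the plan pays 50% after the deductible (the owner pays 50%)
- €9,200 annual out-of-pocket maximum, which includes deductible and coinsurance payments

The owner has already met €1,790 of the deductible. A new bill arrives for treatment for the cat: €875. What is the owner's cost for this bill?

Deductible still to meet: €2,200 − €1,790 = €410.
That leaves €875 − €410 = €465 for coinsurance.
Owner's 50% share of €465 is €232.50.
So the owner owes €410 + €232.50 = €642.50 before any cap.
Total out-of-pocket so far would be €1,790 + €642.50 = €2,432.50, below the €9,200 cap — no reduction.

€642.50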